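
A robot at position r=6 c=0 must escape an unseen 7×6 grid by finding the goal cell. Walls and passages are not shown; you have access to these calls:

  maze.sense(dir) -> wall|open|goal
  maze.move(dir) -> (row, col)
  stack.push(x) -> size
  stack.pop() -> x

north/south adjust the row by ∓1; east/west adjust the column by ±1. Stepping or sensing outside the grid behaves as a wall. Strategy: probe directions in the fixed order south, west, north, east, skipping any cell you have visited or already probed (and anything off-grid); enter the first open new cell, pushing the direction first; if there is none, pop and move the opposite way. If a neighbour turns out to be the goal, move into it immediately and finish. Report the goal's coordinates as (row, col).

-> maze.sense(dir→north)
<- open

-> stack.push(x→north)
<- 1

-> maze.move(dir→north)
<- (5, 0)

-> maze.sense(dir→north)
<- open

-> stack.push(x→north)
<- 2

-> maze.move(dir→north)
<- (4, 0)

-> maze.sense(dir→north)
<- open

-> stack.push(x→north)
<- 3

-> maze.move(dir→north)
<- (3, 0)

-> maze.sense(dir→north)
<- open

-> stack.push(x→north)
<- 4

-> maze.move(dir→north)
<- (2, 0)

-> maze.sense(dir→north)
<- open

-> stack.push(x→north)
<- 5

-> maze.move(dir→north)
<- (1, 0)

-> maze.sense(dir→north)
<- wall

-> maze.sense(dir→east)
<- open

-> stack.push(x→east)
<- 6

-> maze.move(dir→east)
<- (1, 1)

-> maze.sense(dir→south)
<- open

-> stack.push(x→south)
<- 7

-> maze.move(dir→south)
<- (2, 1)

-> maze.sense(dir→south)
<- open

-> stack.push(x→south)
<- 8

-> maze.move(dir→south)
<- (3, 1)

-> maze.sense(dir→south)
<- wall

-> maze.sense(dir→east)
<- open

-> stack.push(x→east)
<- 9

-> maze.move(dir→east)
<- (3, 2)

-> maze.sense(dir→south)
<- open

-> stack.push(x→south)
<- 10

-> maze.move(dir→south)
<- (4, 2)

-> maze.sense(dir→south)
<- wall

-> maze.sense(dir→east)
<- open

-> stack.push(x→east)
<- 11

-> maze.move(dir→east)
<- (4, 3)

-> maze.sense(dir→south)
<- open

-> stack.push(x→south)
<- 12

-> maze.move(dir→south)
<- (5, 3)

-> maze.sense(dir→south)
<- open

-> stack.push(x→south)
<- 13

-> maze.move(dir→south)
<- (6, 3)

-> maze.sense(dir→west)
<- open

-> stack.push(x→west)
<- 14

-> maze.move(dir→west)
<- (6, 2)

-> maze.sense(dir→west)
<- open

-> stack.push(x→west)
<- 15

-> maze.move(dir→west)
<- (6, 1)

-> maze.sense(dir→north)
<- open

-> stack.push(x→north)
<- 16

-> maze.move(dir→north)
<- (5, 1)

-> stack.pop()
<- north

-> maze.move(dir→south)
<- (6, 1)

-> stack.pop()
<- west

-> maze.move(dir→east)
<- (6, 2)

-> stack.pop()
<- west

-> maze.move(dir→east)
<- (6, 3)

-> maze.sense(dir→east)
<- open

-> stack.push(x→east)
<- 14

-> maze.move(dir→east)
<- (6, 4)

-> maze.sense(dir→north)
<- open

-> stack.push(x→north)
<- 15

-> maze.move(dir→north)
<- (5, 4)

-> maze.sense(dir→north)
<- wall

-> maze.sense(dir→east)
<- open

-> stack.push(x→east)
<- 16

-> maze.move(dir→east)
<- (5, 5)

-> maze.sense(dir→south)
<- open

-> stack.push(x→south)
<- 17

-> maze.move(dir→south)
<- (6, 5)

-> stack.pop()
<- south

-> maze.move(dir→north)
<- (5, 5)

-> maze.sense(dir→north)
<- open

-> stack.push(x→north)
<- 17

-> maze.move(dir→north)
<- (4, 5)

-> maze.sense(dir→north)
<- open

-> stack.push(x→north)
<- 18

-> maze.move(dir→north)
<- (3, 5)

-> maze.sense(dir→west)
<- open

-> stack.push(x→west)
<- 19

-> maze.move(dir→west)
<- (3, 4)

-> maze.sense(dir→west)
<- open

-> stack.push(x→west)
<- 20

-> maze.move(dir→west)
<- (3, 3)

-> maze.sense(dir→north)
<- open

-> stack.push(x→north)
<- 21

-> maze.move(dir→north)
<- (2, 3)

-> maze.sense(dir→west)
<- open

-> stack.push(x→west)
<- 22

-> maze.move(dir→west)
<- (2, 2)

-> maze.sense(dir→north)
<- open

-> stack.push(x→north)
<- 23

-> maze.move(dir→north)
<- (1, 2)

-> maze.sense(dir→north)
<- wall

-> maze.sense(dir→east)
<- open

-> stack.push(x→east)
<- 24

-> maze.move(dir→east)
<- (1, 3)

-> maze.sense(dir→north)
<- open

-> stack.push(x→north)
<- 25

-> maze.move(dir→north)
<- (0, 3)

-> maze.sense(dir→east)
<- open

-> stack.push(x→east)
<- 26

-> maze.move(dir→east)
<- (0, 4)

-> maze.sense(dir→south)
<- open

-> stack.push(x→south)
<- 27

-> maze.move(dir→south)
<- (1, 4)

-> maze.sense(dir→south)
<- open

-> stack.push(x→south)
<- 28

-> maze.move(dir→south)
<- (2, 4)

-> maze.sense(dir→east)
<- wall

-> stack.pop()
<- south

-> maze.move(dir→north)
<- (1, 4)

-> maze.sense(dir→east)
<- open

-> stack.push(x→east)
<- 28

-> maze.move(dir→east)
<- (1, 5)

-> maze.sense(dir→north)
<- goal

-> maze.move(dir→north)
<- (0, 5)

Answer: (0, 5)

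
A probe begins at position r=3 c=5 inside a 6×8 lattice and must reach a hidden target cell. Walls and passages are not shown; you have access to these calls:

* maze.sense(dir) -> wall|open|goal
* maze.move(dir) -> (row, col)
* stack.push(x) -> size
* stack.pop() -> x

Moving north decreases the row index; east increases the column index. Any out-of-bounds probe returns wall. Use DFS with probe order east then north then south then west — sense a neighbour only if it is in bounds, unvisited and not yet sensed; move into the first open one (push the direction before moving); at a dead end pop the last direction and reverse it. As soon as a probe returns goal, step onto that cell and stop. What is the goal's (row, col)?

Act: sense[dir: east]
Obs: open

Act: push[x: east]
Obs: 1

Act: move[dir: east]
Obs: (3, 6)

Act: sense[dir: east]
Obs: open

Act: push[x: east]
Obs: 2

Act: move[dir: east]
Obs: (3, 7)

Act: sense[dir: north]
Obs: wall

Act: sense[dir: south]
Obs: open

Act: push[x: south]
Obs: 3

Act: move[dir: south]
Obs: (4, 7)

Act: sense[dir: south]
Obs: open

Act: push[x: south]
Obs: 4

Act: move[dir: south]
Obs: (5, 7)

Act: sense[dir: west]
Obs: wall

Act: pop[]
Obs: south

Act: move[dir: north]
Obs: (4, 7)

Act: sense[dir: west]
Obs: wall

Act: pop[]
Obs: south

Act: move[dir: north]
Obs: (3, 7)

Act: pop[]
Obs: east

Act: move[dir: west]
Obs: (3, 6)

Act: sense[dir: north]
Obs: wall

Act: pop[]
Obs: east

Act: move[dir: west]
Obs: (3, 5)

Act: sense[dir: north]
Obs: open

Act: push[x: north]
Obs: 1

Act: move[dir: north]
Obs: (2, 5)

Act: sense[dir: north]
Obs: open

Act: push[x: north]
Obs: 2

Act: move[dir: north]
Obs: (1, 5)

Act: sense[dir: east]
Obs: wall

Act: sense[dir: north]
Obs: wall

Act: sense[dir: west]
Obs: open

Act: push[x: west]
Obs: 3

Act: move[dir: west]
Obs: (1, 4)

Act: sense[dir: north]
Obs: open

Act: push[x: north]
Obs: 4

Act: move[dir: north]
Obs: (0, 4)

Act: sense[dir: west]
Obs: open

Act: push[x: west]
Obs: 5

Act: move[dir: west]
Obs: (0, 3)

Act: sense[dir: south]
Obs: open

Act: push[x: south]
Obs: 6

Act: move[dir: south]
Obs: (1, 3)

Act: sense[dir: south]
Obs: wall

Act: sense[dir: west]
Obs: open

Act: push[x: west]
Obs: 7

Act: move[dir: west]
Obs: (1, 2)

Act: sense[dir: north]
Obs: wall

Act: sense[dir: south]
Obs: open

Act: push[x: south]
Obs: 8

Act: move[dir: south]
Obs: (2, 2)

Act: sense[dir: south]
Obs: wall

Act: sense[dir: west]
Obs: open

Act: push[x: west]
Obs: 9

Act: move[dir: west]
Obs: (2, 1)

Act: sense[dir: north]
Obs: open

Act: push[x: north]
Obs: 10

Act: move[dir: north]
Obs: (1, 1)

Act: sense[dir: north]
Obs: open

Act: push[x: north]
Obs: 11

Act: move[dir: north]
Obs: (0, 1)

Act: sense[dir: west]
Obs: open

Act: push[x: west]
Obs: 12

Act: move[dir: west]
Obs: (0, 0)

Act: sense[dir: south]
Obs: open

Act: push[x: south]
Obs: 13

Act: move[dir: south]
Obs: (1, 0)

Act: sense[dir: south]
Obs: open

Act: push[x: south]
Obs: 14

Act: move[dir: south]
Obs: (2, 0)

Act: sense[dir: south]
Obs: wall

Act: pop[]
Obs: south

Act: move[dir: north]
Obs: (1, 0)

Act: pop[]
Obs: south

Act: move[dir: north]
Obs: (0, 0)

Act: pop[]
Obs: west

Act: move[dir: east]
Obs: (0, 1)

Act: pop[]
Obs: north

Act: move[dir: south]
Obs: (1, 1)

Act: pop[]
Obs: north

Act: move[dir: south]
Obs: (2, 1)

Act: sense[dir: south]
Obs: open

Act: push[x: south]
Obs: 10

Act: move[dir: south]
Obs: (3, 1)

Act: sense[dir: south]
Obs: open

Act: push[x: south]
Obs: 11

Act: move[dir: south]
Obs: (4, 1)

Act: sense[dir: east]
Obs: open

Act: push[x: east]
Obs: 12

Act: move[dir: east]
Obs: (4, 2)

Act: sense[dir: east]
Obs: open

Act: push[x: east]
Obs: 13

Act: move[dir: east]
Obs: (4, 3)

Act: sense[dir: east]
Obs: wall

Act: sense[dir: north]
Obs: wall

Act: sense[dir: south]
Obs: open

Act: push[x: south]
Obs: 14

Act: move[dir: south]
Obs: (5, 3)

Act: sense[dir: east]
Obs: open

Act: push[x: east]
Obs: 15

Act: move[dir: east]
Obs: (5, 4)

Act: sense[dir: east]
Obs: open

Act: push[x: east]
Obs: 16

Act: move[dir: east]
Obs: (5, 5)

Act: sense[dir: north]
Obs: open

Act: push[x: north]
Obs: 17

Act: move[dir: north]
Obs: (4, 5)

Act: pop[]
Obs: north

Act: move[dir: south]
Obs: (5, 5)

Act: pop[]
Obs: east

Act: move[dir: west]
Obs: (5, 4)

Act: pop[]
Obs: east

Act: move[dir: west]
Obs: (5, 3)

Act: sense[dir: west]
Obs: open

Act: push[x: west]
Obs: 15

Act: move[dir: west]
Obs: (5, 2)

Act: sense[dir: west]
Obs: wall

Act: pop[]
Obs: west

Act: move[dir: east]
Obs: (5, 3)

Act: pop[]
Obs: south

Act: move[dir: north]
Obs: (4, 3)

Act: pop[]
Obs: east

Act: move[dir: west]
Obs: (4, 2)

Act: pop[]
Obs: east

Act: move[dir: west]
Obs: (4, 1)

Act: sense[dir: west]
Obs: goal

Act: move[dir: west]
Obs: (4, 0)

Answer: (4, 0)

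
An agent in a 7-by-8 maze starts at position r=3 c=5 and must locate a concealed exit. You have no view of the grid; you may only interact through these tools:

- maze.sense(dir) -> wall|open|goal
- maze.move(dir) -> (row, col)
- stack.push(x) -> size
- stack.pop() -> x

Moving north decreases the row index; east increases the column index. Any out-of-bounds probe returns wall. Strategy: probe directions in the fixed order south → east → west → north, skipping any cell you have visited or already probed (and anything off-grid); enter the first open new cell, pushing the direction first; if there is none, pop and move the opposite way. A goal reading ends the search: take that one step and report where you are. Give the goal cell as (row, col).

Step: sense[dir: south]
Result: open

Step: push[x: south]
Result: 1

Step: move[dir: south]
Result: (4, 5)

Step: sense[dir: south]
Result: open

Step: push[x: south]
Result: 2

Step: move[dir: south]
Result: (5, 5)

Step: sense[dir: south]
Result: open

Step: push[x: south]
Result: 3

Step: move[dir: south]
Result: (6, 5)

Step: sense[dir: east]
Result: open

Step: push[x: east]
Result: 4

Step: move[dir: east]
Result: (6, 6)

Step: sense[dir: east]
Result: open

Step: push[x: east]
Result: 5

Step: move[dir: east]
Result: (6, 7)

Step: sense[dir: north]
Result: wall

Step: pop[]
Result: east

Step: move[dir: west]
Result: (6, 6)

Step: sense[dir: north]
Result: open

Step: push[x: north]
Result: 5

Step: move[dir: north]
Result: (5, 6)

Step: sense[dir: north]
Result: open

Step: push[x: north]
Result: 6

Step: move[dir: north]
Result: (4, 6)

Step: sense[dir: east]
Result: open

Step: push[x: east]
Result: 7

Step: move[dir: east]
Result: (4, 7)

Step: sense[dir: north]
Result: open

Step: push[x: north]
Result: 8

Step: move[dir: north]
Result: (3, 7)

Step: sense[dir: west]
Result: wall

Step: sense[dir: north]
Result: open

Step: push[x: north]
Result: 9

Step: move[dir: north]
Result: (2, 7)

Step: sense[dir: west]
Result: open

Step: push[x: west]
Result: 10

Step: move[dir: west]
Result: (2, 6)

Step: sense[dir: west]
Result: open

Step: push[x: west]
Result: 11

Step: move[dir: west]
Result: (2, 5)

Step: sense[dir: west]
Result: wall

Step: sense[dir: north]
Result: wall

Step: pop[]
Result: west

Step: move[dir: east]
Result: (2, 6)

Step: sense[dir: north]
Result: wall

Step: pop[]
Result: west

Step: move[dir: east]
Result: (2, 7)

Step: sense[dir: north]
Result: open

Step: push[x: north]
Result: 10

Step: move[dir: north]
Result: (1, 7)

Step: sense[dir: north]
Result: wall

Step: pop[]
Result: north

Step: move[dir: south]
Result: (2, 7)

Step: pop[]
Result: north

Step: move[dir: south]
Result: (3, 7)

Step: pop[]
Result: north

Step: move[dir: south]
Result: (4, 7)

Step: pop[]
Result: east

Step: move[dir: west]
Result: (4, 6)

Step: pop[]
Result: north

Step: move[dir: south]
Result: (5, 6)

Step: pop[]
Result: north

Step: move[dir: south]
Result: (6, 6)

Step: pop[]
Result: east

Step: move[dir: west]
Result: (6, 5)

Step: sense[dir: west]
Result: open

Step: push[x: west]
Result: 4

Step: move[dir: west]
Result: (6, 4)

Step: sense[dir: west]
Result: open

Step: push[x: west]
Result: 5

Step: move[dir: west]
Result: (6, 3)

Step: sense[dir: west]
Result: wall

Step: sense[dir: north]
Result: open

Step: push[x: north]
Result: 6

Step: move[dir: north]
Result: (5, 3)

Step: sense[dir: east]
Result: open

Step: push[x: east]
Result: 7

Step: move[dir: east]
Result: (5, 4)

Step: sense[dir: north]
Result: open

Step: push[x: north]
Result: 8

Step: move[dir: north]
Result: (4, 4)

Step: sense[dir: west]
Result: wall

Step: sense[dir: north]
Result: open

Step: push[x: north]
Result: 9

Step: move[dir: north]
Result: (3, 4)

Step: sense[dir: west]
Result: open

Step: push[x: west]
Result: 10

Step: move[dir: west]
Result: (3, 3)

Step: sense[dir: west]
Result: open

Step: push[x: west]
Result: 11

Step: move[dir: west]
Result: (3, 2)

Step: sense[dir: south]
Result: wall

Step: sense[dir: west]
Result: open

Step: push[x: west]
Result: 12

Step: move[dir: west]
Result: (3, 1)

Step: sense[dir: south]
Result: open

Step: push[x: south]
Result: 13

Step: move[dir: south]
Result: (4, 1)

Step: sense[dir: south]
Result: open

Step: push[x: south]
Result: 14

Step: move[dir: south]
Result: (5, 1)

Step: sense[dir: south]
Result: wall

Step: sense[dir: east]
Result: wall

Step: sense[dir: west]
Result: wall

Step: pop[]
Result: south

Step: move[dir: north]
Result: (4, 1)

Step: sense[dir: west]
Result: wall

Step: pop[]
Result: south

Step: move[dir: north]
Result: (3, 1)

Step: sense[dir: west]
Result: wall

Step: sense[dir: north]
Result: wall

Step: pop[]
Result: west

Step: move[dir: east]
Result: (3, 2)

Step: sense[dir: north]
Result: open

Step: push[x: north]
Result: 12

Step: move[dir: north]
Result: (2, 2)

Step: sense[dir: east]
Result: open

Step: push[x: east]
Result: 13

Step: move[dir: east]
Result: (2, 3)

Step: sense[dir: north]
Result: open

Step: push[x: north]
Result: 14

Step: move[dir: north]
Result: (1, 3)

Step: sense[dir: east]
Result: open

Step: push[x: east]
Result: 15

Step: move[dir: east]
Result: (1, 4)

Step: sense[dir: north]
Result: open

Step: push[x: north]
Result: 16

Step: move[dir: north]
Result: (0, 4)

Step: sense[dir: east]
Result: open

Step: push[x: east]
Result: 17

Step: move[dir: east]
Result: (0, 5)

Step: sense[dir: east]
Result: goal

Step: move[dir: east]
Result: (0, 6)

Answer: (0, 6)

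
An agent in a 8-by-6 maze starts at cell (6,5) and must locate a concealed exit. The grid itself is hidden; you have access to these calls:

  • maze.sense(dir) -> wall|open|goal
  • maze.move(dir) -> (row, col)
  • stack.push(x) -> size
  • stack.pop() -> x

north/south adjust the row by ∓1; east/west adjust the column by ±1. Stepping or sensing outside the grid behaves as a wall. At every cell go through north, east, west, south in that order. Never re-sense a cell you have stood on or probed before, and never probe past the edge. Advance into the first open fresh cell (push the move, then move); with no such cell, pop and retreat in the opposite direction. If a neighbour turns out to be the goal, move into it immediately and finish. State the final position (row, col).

-> sense(dir='north')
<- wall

-> sense(dir='west')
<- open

-> push(x='west')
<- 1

-> move(dir='west')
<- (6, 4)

-> sense(dir='north')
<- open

-> push(x='north')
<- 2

-> move(dir='north')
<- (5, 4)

-> sense(dir='north')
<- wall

-> sense(dir='west')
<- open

-> push(x='west')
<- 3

-> move(dir='west')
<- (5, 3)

-> sense(dir='north')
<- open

-> push(x='north')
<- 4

-> move(dir='north')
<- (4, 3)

-> sense(dir='north')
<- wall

-> sense(dir='west')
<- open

-> push(x='west')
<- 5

-> move(dir='west')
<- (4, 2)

-> sense(dir='north')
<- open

-> push(x='north')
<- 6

-> move(dir='north')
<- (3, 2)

-> sense(dir='north')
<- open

-> push(x='north')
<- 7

-> move(dir='north')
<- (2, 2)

-> sense(dir='north')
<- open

-> push(x='north')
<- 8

-> move(dir='north')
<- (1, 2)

-> sense(dir='north')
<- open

-> push(x='north')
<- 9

-> move(dir='north')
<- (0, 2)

-> sense(dir='east')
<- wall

-> sense(dir='west')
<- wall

-> pop()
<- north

-> move(dir='south')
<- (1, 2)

-> sense(dir='east')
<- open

-> push(x='east')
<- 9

-> move(dir='east')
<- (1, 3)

-> sense(dir='east')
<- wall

-> sense(dir='south')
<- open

-> push(x='south')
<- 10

-> move(dir='south')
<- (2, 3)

-> sense(dir='east')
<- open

-> push(x='east')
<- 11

-> move(dir='east')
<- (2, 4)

-> sense(dir='east')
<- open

-> push(x='east')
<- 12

-> move(dir='east')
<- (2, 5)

-> sense(dir='north')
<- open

-> push(x='north')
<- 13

-> move(dir='north')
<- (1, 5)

-> sense(dir='north')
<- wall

-> pop()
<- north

-> move(dir='south')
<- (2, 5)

-> sense(dir='south')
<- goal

-> move(dir='south')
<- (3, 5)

Answer: (3, 5)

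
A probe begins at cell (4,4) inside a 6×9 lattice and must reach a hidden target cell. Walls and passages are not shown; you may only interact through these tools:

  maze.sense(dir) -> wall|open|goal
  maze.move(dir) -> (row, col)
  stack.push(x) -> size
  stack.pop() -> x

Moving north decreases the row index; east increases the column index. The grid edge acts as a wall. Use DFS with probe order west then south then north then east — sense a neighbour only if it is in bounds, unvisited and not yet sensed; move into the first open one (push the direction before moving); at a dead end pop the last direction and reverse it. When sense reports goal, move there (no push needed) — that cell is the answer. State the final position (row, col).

$ maze.sense dir='west'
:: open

$ stack.push x='west'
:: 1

$ maze.move dir='west'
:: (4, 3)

$ maze.sense dir='west'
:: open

$ stack.push x='west'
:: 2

$ maze.move dir='west'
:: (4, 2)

$ maze.sense dir='west'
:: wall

$ maze.sense dir='south'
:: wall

$ maze.sense dir='north'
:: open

$ stack.push x='north'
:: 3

$ maze.move dir='north'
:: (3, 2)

$ maze.sense dir='west'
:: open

$ stack.push x='west'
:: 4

$ maze.move dir='west'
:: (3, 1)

$ maze.sense dir='west'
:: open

$ stack.push x='west'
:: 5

$ maze.move dir='west'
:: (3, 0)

$ maze.sense dir='south'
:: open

$ stack.push x='south'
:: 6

$ maze.move dir='south'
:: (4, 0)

$ maze.sense dir='south'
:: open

$ stack.push x='south'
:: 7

$ maze.move dir='south'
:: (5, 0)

$ maze.sense dir='east'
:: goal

$ maze.move dir='east'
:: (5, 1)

Answer: (5, 1)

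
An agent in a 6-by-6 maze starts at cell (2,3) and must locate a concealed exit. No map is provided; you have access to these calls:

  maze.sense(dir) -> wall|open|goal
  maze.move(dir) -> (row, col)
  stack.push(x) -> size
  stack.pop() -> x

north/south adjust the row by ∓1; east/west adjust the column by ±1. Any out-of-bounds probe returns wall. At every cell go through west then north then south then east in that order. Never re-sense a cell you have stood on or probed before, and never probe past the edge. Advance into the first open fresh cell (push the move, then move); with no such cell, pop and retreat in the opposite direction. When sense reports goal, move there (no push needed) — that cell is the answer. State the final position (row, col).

CALL sense[west]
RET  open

CALL push[west]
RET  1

CALL move[west]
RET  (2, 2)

CALL sense[west]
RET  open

CALL push[west]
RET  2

CALL move[west]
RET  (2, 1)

CALL sense[west]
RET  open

CALL push[west]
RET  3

CALL move[west]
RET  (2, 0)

CALL sense[north]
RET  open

CALL push[north]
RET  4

CALL move[north]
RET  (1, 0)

CALL sense[north]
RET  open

CALL push[north]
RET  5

CALL move[north]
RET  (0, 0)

CALL sense[east]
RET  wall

CALL pop[]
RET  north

CALL move[south]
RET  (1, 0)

CALL sense[east]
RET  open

CALL push[east]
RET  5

CALL move[east]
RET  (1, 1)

CALL sense[east]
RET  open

CALL push[east]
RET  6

CALL move[east]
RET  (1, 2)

CALL sense[north]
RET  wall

CALL sense[east]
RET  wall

CALL pop[]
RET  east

CALL move[west]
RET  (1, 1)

CALL pop[]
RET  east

CALL move[west]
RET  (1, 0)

CALL pop[]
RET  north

CALL move[south]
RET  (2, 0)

CALL sense[south]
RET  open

CALL push[south]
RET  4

CALL move[south]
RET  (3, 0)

CALL sense[south]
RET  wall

CALL sense[east]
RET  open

CALL push[east]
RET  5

CALL move[east]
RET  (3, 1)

CALL sense[south]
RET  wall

CALL sense[east]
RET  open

CALL push[east]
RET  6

CALL move[east]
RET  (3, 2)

CALL sense[south]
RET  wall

CALL sense[east]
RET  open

CALL push[east]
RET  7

CALL move[east]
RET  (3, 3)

CALL sense[south]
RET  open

CALL push[south]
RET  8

CALL move[south]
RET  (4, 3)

CALL sense[south]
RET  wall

CALL sense[east]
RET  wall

CALL pop[]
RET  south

CALL move[north]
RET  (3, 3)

CALL sense[east]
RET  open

CALL push[east]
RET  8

CALL move[east]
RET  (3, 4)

CALL sense[north]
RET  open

CALL push[north]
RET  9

CALL move[north]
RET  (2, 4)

CALL sense[north]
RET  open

CALL push[north]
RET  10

CALL move[north]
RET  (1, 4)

CALL sense[north]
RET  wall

CALL sense[east]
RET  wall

CALL pop[]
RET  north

CALL move[south]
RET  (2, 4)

CALL sense[east]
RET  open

CALL push[east]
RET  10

CALL move[east]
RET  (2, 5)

CALL sense[south]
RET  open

CALL push[south]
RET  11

CALL move[south]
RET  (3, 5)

CALL sense[south]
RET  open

CALL push[south]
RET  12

CALL move[south]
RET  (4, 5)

CALL sense[south]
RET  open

CALL push[south]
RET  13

CALL move[south]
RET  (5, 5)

CALL sense[west]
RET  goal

CALL move[west]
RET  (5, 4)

Answer: (5, 4)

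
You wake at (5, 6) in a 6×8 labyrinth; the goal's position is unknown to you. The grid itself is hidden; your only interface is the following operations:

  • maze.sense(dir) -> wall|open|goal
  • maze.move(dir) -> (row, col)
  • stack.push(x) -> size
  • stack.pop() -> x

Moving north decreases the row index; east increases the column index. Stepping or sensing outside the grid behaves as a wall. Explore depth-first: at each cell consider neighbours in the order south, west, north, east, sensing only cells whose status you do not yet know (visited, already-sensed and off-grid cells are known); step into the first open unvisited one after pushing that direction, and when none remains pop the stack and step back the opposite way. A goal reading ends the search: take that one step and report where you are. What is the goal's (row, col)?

I try maze.sense(west), and observe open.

I try stack.push(west), — result: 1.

Then maze.move(west), which returns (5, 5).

Calling maze.sense(west), which returns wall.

I call maze.sense(north), and get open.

I invoke stack.push(north), and get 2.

I invoke maze.move(north), yielding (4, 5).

Now I run maze.sense(west), yielding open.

Calling stack.push(west), and observe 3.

I try maze.move(west), and get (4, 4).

I call maze.sense(west), — result: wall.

Next I call maze.sense(north), giving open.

I use stack.push(north), → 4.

Using maze.move(north), giving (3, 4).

I call maze.sense(west), and see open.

I invoke stack.push(west), → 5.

Now I run maze.move(west), which returns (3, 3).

I invoke maze.sense(west), : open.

I call stack.push(west), and see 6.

Calling maze.move(west), and get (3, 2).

I use maze.sense(south), yielding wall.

I use maze.sense(west), and observe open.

I invoke stack.push(west), and get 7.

I invoke maze.move(west), : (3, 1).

Calling maze.sense(south), → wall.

Next I call maze.sense(west), and get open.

I call stack.push(west), giving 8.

Invoking maze.move(west), : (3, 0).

Now I run maze.sense(south), and see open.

I call stack.push(south), : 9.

I call maze.move(south), which returns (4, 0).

Then maze.sense(south), yielding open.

Using stack.push(south), → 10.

I invoke maze.move(south), and get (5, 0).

I run maze.sense(east), giving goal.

Using maze.move(east), which returns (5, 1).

Answer: (5, 1)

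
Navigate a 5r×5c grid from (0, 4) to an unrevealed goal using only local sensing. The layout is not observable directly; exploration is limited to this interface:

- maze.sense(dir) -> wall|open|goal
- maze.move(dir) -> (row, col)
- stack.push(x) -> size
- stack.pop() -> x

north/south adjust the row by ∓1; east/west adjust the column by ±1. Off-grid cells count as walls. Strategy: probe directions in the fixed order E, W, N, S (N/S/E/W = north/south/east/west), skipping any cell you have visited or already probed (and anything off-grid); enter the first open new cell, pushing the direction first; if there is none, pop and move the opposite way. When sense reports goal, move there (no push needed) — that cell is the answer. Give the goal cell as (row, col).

// maze.sense(dir: west) -> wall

// maze.sense(dir: south) -> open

// stack.push(x: south) -> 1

// maze.move(dir: south) -> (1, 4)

// maze.sense(dir: west) -> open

// stack.push(x: west) -> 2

// maze.move(dir: west) -> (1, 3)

// maze.sense(dir: west) -> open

// stack.push(x: west) -> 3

// maze.move(dir: west) -> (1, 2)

// maze.sense(dir: west) -> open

// stack.push(x: west) -> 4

// maze.move(dir: west) -> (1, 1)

// maze.sense(dir: west) -> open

// stack.push(x: west) -> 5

// maze.move(dir: west) -> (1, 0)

// maze.sense(dir: north) -> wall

// maze.sense(dir: south) -> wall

// stack.pop() -> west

// maze.move(dir: east) -> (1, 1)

// maze.sense(dir: north) -> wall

// maze.sense(dir: south) -> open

// stack.push(x: south) -> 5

// maze.move(dir: south) -> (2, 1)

// maze.sense(dir: east) -> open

// stack.push(x: east) -> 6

// maze.move(dir: east) -> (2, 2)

// maze.sense(dir: east) -> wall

// maze.sense(dir: south) -> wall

// stack.pop() -> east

// maze.move(dir: west) -> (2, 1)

// maze.sense(dir: south) -> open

// stack.push(x: south) -> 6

// maze.move(dir: south) -> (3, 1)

// maze.sense(dir: west) -> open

// stack.push(x: west) -> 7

// maze.move(dir: west) -> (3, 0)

// maze.sense(dir: south) -> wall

// stack.pop() -> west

// maze.move(dir: east) -> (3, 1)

// maze.sense(dir: south) -> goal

// maze.move(dir: south) -> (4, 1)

Answer: (4, 1)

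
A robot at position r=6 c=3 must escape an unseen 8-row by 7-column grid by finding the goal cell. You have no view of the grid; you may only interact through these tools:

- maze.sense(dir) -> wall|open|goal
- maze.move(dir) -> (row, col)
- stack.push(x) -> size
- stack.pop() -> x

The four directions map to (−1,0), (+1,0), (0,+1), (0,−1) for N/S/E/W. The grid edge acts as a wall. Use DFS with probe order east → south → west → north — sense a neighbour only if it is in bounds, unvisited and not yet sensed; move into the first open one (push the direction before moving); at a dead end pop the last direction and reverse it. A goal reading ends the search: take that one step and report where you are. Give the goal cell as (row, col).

% maze.sense dir=east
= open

% stack.push x=east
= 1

% maze.move dir=east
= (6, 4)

% maze.sense dir=east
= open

% stack.push x=east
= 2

% maze.move dir=east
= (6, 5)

% maze.sense dir=east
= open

% stack.push x=east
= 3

% maze.move dir=east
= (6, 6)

% maze.sense dir=south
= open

% stack.push x=south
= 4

% maze.move dir=south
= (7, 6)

% maze.sense dir=west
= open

% stack.push x=west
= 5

% maze.move dir=west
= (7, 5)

% maze.sense dir=west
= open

% stack.push x=west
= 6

% maze.move dir=west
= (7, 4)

% maze.sense dir=west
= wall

% stack.pop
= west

% maze.move dir=east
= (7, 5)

% stack.pop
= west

% maze.move dir=east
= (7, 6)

% stack.pop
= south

% maze.move dir=north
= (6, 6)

% maze.sense dir=north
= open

% stack.push x=north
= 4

% maze.move dir=north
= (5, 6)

% maze.sense dir=west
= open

% stack.push x=west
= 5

% maze.move dir=west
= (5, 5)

% maze.sense dir=west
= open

% stack.push x=west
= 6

% maze.move dir=west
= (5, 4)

% maze.sense dir=west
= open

% stack.push x=west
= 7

% maze.move dir=west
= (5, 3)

% maze.sense dir=west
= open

% stack.push x=west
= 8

% maze.move dir=west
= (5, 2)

% maze.sense dir=south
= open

% stack.push x=south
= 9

% maze.move dir=south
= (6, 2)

% maze.sense dir=south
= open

% stack.push x=south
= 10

% maze.move dir=south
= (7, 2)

% maze.sense dir=west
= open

% stack.push x=west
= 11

% maze.move dir=west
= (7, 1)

% maze.sense dir=west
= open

% stack.push x=west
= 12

% maze.move dir=west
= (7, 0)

% maze.sense dir=north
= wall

% stack.pop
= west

% maze.move dir=east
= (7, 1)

% maze.sense dir=north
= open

% stack.push x=north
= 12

% maze.move dir=north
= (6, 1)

% maze.sense dir=north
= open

% stack.push x=north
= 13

% maze.move dir=north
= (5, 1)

% maze.sense dir=west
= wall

% maze.sense dir=north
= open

% stack.push x=north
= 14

% maze.move dir=north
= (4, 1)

% maze.sense dir=east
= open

% stack.push x=east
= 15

% maze.move dir=east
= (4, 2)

% maze.sense dir=east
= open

% stack.push x=east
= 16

% maze.move dir=east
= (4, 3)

% maze.sense dir=east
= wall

% maze.sense dir=north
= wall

% stack.pop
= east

% maze.move dir=west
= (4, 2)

% maze.sense dir=north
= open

% stack.push x=north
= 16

% maze.move dir=north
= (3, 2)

% maze.sense dir=west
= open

% stack.push x=west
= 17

% maze.move dir=west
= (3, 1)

% maze.sense dir=west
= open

% stack.push x=west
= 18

% maze.move dir=west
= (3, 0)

% maze.sense dir=south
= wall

% maze.sense dir=north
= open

% stack.push x=north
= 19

% maze.move dir=north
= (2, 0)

% maze.sense dir=east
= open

% stack.push x=east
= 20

% maze.move dir=east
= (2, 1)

% maze.sense dir=east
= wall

% maze.sense dir=north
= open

% stack.push x=north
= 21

% maze.move dir=north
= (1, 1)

% maze.sense dir=east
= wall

% maze.sense dir=west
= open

% stack.push x=west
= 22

% maze.move dir=west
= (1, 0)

% maze.sense dir=north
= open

% stack.push x=north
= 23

% maze.move dir=north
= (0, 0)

% maze.sense dir=east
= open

% stack.push x=east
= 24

% maze.move dir=east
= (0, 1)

% maze.sense dir=east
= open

% stack.push x=east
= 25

% maze.move dir=east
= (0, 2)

% maze.sense dir=east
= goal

% maze.move dir=east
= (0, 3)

Answer: (0, 3)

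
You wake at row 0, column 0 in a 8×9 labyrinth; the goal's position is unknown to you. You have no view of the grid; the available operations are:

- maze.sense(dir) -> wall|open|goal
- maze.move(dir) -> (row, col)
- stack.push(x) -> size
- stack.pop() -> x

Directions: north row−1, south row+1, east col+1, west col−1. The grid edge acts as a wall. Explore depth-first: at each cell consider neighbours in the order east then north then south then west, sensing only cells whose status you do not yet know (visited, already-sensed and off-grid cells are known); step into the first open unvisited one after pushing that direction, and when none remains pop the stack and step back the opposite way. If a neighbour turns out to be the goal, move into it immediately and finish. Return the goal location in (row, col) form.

→ maze.sense(dir: east)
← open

→ stack.push(x: east)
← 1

→ maze.move(dir: east)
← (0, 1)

→ maze.sense(dir: east)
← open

→ stack.push(x: east)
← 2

→ maze.move(dir: east)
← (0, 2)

→ maze.sense(dir: east)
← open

→ stack.push(x: east)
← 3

→ maze.move(dir: east)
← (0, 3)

→ maze.sense(dir: east)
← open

→ stack.push(x: east)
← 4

→ maze.move(dir: east)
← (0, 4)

→ maze.sense(dir: east)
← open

→ stack.push(x: east)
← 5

→ maze.move(dir: east)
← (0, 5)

→ maze.sense(dir: east)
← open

→ stack.push(x: east)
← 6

→ maze.move(dir: east)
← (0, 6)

→ maze.sense(dir: east)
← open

→ stack.push(x: east)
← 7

→ maze.move(dir: east)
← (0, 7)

→ maze.sense(dir: east)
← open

→ stack.push(x: east)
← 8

→ maze.move(dir: east)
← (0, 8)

→ maze.sense(dir: south)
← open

→ stack.push(x: south)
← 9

→ maze.move(dir: south)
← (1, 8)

→ maze.sense(dir: south)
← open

→ stack.push(x: south)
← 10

→ maze.move(dir: south)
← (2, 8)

→ maze.sense(dir: south)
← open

→ stack.push(x: south)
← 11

→ maze.move(dir: south)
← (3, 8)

→ maze.sense(dir: south)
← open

→ stack.push(x: south)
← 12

→ maze.move(dir: south)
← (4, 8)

→ maze.sense(dir: south)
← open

→ stack.push(x: south)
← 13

→ maze.move(dir: south)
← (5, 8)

→ maze.sense(dir: south)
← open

→ stack.push(x: south)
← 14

→ maze.move(dir: south)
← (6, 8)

→ maze.sense(dir: south)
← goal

→ maze.move(dir: south)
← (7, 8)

Answer: (7, 8)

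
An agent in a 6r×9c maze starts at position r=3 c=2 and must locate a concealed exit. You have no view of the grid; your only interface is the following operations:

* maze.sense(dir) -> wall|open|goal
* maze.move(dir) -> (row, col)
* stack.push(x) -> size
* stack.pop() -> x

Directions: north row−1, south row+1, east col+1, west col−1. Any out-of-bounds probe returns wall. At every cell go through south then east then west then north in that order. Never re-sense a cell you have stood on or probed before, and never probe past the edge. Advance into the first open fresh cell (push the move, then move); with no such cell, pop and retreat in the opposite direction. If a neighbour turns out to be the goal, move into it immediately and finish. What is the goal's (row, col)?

Action: maze.sense[dir='south']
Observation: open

Action: stack.push[x='south']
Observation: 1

Action: maze.move[dir='south']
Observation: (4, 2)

Action: maze.sense[dir='south']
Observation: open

Action: stack.push[x='south']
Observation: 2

Action: maze.move[dir='south']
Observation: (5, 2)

Action: maze.sense[dir='east']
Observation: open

Action: stack.push[x='east']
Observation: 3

Action: maze.move[dir='east']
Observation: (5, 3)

Action: maze.sense[dir='east']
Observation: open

Action: stack.push[x='east']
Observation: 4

Action: maze.move[dir='east']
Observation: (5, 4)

Action: maze.sense[dir='east']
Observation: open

Action: stack.push[x='east']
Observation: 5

Action: maze.move[dir='east']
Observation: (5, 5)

Action: maze.sense[dir='east']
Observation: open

Action: stack.push[x='east']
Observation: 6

Action: maze.move[dir='east']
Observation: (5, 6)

Action: maze.sense[dir='east']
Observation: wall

Action: maze.sense[dir='north']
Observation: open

Action: stack.push[x='north']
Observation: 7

Action: maze.move[dir='north']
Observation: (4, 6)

Action: maze.sense[dir='east']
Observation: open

Action: stack.push[x='east']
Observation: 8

Action: maze.move[dir='east']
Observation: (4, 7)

Action: maze.sense[dir='east']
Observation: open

Action: stack.push[x='east']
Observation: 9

Action: maze.move[dir='east']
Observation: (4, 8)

Action: maze.sense[dir='south']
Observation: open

Action: stack.push[x='south']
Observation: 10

Action: maze.move[dir='south']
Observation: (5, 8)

Action: stack.pop[]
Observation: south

Action: maze.move[dir='north']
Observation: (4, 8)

Action: maze.sense[dir='north']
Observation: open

Action: stack.push[x='north']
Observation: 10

Action: maze.move[dir='north']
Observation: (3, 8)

Action: maze.sense[dir='west']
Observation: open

Action: stack.push[x='west']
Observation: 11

Action: maze.move[dir='west']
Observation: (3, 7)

Action: maze.sense[dir='west']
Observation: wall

Action: maze.sense[dir='north']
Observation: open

Action: stack.push[x='north']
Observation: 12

Action: maze.move[dir='north']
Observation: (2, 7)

Action: maze.sense[dir='east']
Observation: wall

Action: maze.sense[dir='west']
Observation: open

Action: stack.push[x='west']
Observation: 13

Action: maze.move[dir='west']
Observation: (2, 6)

Action: maze.sense[dir='west']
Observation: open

Action: stack.push[x='west']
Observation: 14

Action: maze.move[dir='west']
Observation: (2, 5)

Action: maze.sense[dir='south']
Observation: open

Action: stack.push[x='south']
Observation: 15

Action: maze.move[dir='south']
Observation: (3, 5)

Action: maze.sense[dir='south']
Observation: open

Action: stack.push[x='south']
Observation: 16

Action: maze.move[dir='south']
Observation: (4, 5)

Action: maze.sense[dir='west']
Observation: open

Action: stack.push[x='west']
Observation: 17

Action: maze.move[dir='west']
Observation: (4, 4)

Action: maze.sense[dir='west']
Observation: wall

Action: maze.sense[dir='north']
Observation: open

Action: stack.push[x='north']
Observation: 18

Action: maze.move[dir='north']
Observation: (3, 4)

Action: maze.sense[dir='west']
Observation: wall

Action: maze.sense[dir='north']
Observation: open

Action: stack.push[x='north']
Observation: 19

Action: maze.move[dir='north']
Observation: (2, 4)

Action: maze.sense[dir='west']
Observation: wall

Action: maze.sense[dir='north']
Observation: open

Action: stack.push[x='north']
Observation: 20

Action: maze.move[dir='north']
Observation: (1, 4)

Action: maze.sense[dir='east']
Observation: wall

Action: maze.sense[dir='west']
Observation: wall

Action: maze.sense[dir='north']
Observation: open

Action: stack.push[x='north']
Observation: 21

Action: maze.move[dir='north']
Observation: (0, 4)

Action: maze.sense[dir='east']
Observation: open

Action: stack.push[x='east']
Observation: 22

Action: maze.move[dir='east']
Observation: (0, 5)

Action: maze.sense[dir='east']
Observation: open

Action: stack.push[x='east']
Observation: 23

Action: maze.move[dir='east']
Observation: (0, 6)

Action: maze.sense[dir='south']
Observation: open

Action: stack.push[x='south']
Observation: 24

Action: maze.move[dir='south']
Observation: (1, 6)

Action: maze.sense[dir='east']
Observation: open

Action: stack.push[x='east']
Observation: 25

Action: maze.move[dir='east']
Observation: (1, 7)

Action: maze.sense[dir='east']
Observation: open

Action: stack.push[x='east']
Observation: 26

Action: maze.move[dir='east']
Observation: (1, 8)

Action: maze.sense[dir='north']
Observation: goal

Action: maze.move[dir='north']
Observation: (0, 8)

Answer: (0, 8)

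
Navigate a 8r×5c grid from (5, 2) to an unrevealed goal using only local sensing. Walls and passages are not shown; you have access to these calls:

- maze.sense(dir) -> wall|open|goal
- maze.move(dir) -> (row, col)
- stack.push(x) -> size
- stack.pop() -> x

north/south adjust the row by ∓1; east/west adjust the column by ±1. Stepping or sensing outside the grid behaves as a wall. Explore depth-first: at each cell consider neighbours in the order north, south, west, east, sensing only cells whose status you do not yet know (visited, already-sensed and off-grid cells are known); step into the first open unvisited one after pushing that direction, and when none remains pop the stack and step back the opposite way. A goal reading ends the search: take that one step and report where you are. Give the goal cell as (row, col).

I try maze.sense passing dir: north, → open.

I use stack.push passing x: north, yielding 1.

Next I call maze.move passing dir: north, — result: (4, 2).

I use maze.sense passing dir: north, and observe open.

Invoking stack.push passing x: north, — result: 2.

Next I call maze.move passing dir: north, — result: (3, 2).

Using maze.sense passing dir: north, → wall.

I invoke maze.sense passing dir: west, giving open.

I run stack.push passing x: west, : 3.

Then maze.move passing dir: west, and get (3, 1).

I call maze.sense passing dir: north, → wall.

I invoke maze.sense passing dir: south, — result: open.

Now I run stack.push passing x: south, giving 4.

I use maze.move passing dir: south, and observe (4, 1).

Now I run maze.sense passing dir: south, — result: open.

Then stack.push passing x: south, which returns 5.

Using maze.move passing dir: south, : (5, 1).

I call maze.sense passing dir: south, : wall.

I run maze.sense passing dir: west, and observe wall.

I call stack.pop, : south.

Calling maze.move passing dir: north, — result: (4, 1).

Invoking maze.sense passing dir: west, yielding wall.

I use stack.pop(), — result: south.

I try maze.move passing dir: north, and get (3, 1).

I run maze.sense passing dir: west, — result: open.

Next I call stack.push passing x: west, — result: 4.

I try maze.move passing dir: west, → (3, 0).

Calling maze.sense passing dir: north, which returns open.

I run stack.push passing x: north, giving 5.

Using maze.move passing dir: north, and observe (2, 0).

Using maze.sense passing dir: north, — result: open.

I try stack.push passing x: north, and get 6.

I use maze.move passing dir: north, → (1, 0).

I use maze.sense passing dir: north, yielding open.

I run stack.push passing x: north, and see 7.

I run maze.move passing dir: north, : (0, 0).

Using maze.sense passing dir: east, — result: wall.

Next I call stack.pop(), which returns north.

I use maze.move passing dir: south, which returns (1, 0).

I try maze.sense passing dir: east, → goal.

Then maze.move passing dir: east, which returns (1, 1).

Answer: (1, 1)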